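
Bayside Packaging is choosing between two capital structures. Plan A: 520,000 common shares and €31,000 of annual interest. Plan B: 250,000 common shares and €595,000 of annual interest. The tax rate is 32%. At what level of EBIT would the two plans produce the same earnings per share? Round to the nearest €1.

€1,117,222

At indifference, (EBIT − 31,000)(1 − t)/520,000 = (EBIT − 595,000)(1 − t)/250,000.
Cancelling (1 − t) and cross-multiplying: 250,000·(EBIT − 31,000) = 520,000·(EBIT − 595,000).
Solving, EBIT = (595,000·520,000 − 31,000·250,000) / (520,000 − 250,000) = 301,650,000,000 / 270,000 = 1,117,222.22.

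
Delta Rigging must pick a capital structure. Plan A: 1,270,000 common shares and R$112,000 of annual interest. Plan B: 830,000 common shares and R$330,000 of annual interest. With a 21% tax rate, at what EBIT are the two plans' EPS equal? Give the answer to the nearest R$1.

Set EPS_A = EPS_B: (EBIT − R$112,000)(1 − 0.21) ÷ 1,270,000 = (EBIT − R$330,000)(1 − 0.21) ÷ 830,000.
Cancelling (1 − t) and cross-multiplying: 830,000·(EBIT − 112,000) = 1,270,000·(EBIT − 330,000).
Solving, EBIT = (330,000·1,270,000 − 112,000·830,000) / (1,270,000 − 830,000) = 326,140,000,000 / 440,000 = 741,227.27.

R$741,227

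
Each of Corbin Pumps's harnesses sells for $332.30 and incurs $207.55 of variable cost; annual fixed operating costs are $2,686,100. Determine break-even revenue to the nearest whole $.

CM per unit = $332.30 − $207.55 = $124.75; CM ratio = $124.75 / $332.30 = 0.3754.
Break-even revenue = fixed costs × price ÷ CM = $2,686,100 × $332.30 ÷ $124.75 = $7,155,038.

$7,155,038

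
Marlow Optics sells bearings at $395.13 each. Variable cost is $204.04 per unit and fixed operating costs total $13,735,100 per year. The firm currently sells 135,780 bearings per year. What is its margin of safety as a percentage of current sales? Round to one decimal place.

47.1%

Unit CM = price − variable cost = $395.13 − $204.04 = $191.09. Break-even units = $13,735,100 ÷ $191.09 = 71,877.65; break-even revenue = 71,877.65 × $395.13 = $28,401,015.56.
Actual sales revenue = 135,780 × $395.13 = $53,650,751.40.
Margin of safety = ($53,650,751.40 − $28,401,015.56) ÷ $53,650,751.40 = 47.1%.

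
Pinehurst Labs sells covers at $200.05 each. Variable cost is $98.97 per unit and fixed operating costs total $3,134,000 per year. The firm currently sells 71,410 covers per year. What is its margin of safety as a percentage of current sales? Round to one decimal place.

56.6%

Each unit contributes $200.05 − $98.97 = $101.08. Break-even units = $3,134,000 ÷ $101.08 = 31,005.14; break-even revenue = 31,005.14 × $200.05 = $6,202,579.15.
Current sales = 71,410 × $200.05 = $14,285,570.50.
Margin of safety = ($14,285,570.50 − $6,202,579.15) ÷ $14,285,570.50 = 56.6%.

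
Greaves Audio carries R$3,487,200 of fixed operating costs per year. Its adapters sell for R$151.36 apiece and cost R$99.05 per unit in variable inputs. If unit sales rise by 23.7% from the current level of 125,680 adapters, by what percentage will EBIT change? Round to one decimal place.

+50.5%

At 125,680 units, contribution = 125,680 × R$52.31 = R$6,574,320.80.
Subtracting fixed costs: EBIT = R$6,574,320.80 − R$3,487,200 = R$3,087,120.80.
DOL = contribution ÷ EBIT = R$6,574,320.80 ÷ R$3,087,120.80 = 2.1296.
Operating income changes by 2.1296 × +23.7% = +50.5%.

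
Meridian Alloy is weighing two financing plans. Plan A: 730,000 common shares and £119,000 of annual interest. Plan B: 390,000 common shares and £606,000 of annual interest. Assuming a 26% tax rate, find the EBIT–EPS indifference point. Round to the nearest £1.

Set EPS_A = EPS_B: (EBIT − £119,000)(1 − 0.26) ÷ 730,000 = (EBIT − £606,000)(1 − 0.26) ÷ 390,000.
The (1 − t) factor cancels: (EBIT − 119,000) × 390,000 = (EBIT − 606,000) × 730,000.
EBIT × (730,000 − 390,000) = 606,000 × 730,000 − 119,000 × 390,000 = 395,970,000,000, so EBIT = 395,970,000,000 ÷ 340,000 = 1,164,617.65.

£1,164,618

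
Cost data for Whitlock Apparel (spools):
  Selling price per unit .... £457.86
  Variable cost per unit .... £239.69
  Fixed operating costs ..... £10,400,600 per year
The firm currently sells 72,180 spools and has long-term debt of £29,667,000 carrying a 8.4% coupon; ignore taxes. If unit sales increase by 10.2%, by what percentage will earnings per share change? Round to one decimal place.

+56.3%

At 72,180 units, contribution = 72,180 × £218.17 = £15,747,510.60.
EBIT = £15,747,510.60 − £10,400,600 = £5,346,910.60.
Interest = £2,492,028.00, so EBIT − I = £2,854,882.60.
DCL = total CM / (EBIT − I) = £15,747,510.60 / £2,854,882.60 = 5.5160.
EPS therefore changes by 5.5160 × (+10.2%) = +56.3%.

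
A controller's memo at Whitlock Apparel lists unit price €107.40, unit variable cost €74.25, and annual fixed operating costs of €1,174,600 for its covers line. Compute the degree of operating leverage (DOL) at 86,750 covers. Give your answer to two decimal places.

1.69

At 86,750 units, contribution = 86,750 × €33.15 = €2,875,762.50.
Subtracting fixed costs: EBIT = €2,875,762.50 − €1,174,600 = €1,701,162.50.
DOL = contribution ÷ EBIT = €2,875,762.50 ÷ €1,701,162.50 = 1.6905.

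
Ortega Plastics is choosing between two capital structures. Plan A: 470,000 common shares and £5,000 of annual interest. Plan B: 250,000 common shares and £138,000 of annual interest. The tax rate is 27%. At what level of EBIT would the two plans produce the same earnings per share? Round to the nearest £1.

At indifference, (EBIT − 5,000)(1 − t)/470,000 = (EBIT − 138,000)(1 − t)/250,000.
Cancelling (1 − t) and cross-multiplying: 250,000·(EBIT − 5,000) = 470,000·(EBIT − 138,000).
EBIT × (470,000 − 250,000) = 138,000 × 470,000 − 5,000 × 250,000 = 63,610,000,000, so EBIT = 63,610,000,000 ÷ 220,000 = 289,136.36.

£289,136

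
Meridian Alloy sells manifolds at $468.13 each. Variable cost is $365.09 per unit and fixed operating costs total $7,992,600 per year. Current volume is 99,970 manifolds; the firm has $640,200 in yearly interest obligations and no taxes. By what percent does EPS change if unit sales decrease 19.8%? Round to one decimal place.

At 99,970 units, contribution = 99,970 × $103.04 = $10,300,908.80.
EBIT = $10,300,908.80 − $7,992,600 = $2,308,308.80.
Interest = $640,200.00, so EBIT − I = $1,668,108.80.
DCL = total CM / (EBIT − I) = $10,300,908.80 / $1,668,108.80 = 6.1752.
%ΔEPS = DCL × %ΔSales = 6.1752 × -19.8% = -122.3%.

-122.3%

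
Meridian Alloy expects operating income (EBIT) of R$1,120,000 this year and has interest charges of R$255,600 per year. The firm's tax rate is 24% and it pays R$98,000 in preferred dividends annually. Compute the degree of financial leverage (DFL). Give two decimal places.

1.52

Annual interest charges come to R$255,600.00.
Pre-tax preferred-dividend burden = R$98,000 ÷ (1 − 0.24) = R$128,947.37.
DFL = EBIT ÷ [EBIT − I − D_p/(1−t)] = R$1,120,000 ÷ [R$1,120,000 − R$255,600.00 − R$128,947.37] = R$1,120,000 ÷ R$735,452.63 = 1.5229.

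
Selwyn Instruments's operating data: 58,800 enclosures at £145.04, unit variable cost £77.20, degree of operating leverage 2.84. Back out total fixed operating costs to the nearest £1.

£2,584,417

Total contribution margin = 58,800 × £67.84 = £3,988,992.00.
Since DOL = CM ÷ EBIT, EBIT = £3,988,992.00 ÷ 2.84 = £1,404,574.65.
And FC = contribution − EBIT = £3,988,992.00 − £1,404,574.65 = £2,584,417.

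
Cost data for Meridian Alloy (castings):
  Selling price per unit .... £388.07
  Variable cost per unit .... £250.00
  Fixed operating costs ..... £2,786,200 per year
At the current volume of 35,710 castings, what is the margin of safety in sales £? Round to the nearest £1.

Each unit contributes £388.07 − £250.00 = £138.07. Break-even units = £2,786,200 ÷ £138.07 = 20,179.62; break-even revenue = 20,179.62 × £388.07 = £7,831,104.76.
Actual sales revenue = 35,710 × £388.07 = £13,857,979.70.
Margin of safety = £13,857,979.70 − £7,831,104.76 = £6,026,875.

£6,026,875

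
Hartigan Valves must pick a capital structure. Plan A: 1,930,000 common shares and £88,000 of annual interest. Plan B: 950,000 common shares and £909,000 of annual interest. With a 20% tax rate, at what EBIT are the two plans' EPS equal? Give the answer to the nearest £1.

£1,704,867

At indifference, (EBIT − 88,000)(1 − t)/1,930,000 = (EBIT − 909,000)(1 − t)/950,000.
Cancelling (1 − t) and cross-multiplying: 950,000·(EBIT − 88,000) = 1,930,000·(EBIT − 909,000).
EBIT × (1,930,000 − 950,000) = 909,000 × 1,930,000 − 88,000 × 950,000 = 1,670,770,000,000, so EBIT = 1,670,770,000,000 ÷ 980,000 = 1,704,867.35.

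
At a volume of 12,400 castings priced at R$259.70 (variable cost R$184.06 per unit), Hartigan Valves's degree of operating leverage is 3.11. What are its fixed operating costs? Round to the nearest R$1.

Contribution at this volume is 12,400 × R$75.64 = R$937,936.00.
Since DOL = CM ÷ EBIT, EBIT = R$937,936.00 ÷ 3.11 = R$301,587.14.
And FC = contribution − EBIT = R$937,936.00 − R$301,587.14 = R$636,349.

R$636,349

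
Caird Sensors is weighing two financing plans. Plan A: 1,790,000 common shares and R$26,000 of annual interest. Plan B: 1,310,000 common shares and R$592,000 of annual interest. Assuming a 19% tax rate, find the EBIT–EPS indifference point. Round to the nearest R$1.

At indifference, (EBIT − 26,000)(1 − t)/1,790,000 = (EBIT − 592,000)(1 − t)/1,310,000.
The (1 − t) factor cancels: (EBIT − 26,000) × 1,310,000 = (EBIT − 592,000) × 1,790,000.
Solving, EBIT = (592,000·1,790,000 − 26,000·1,310,000) / (1,790,000 − 1,310,000) = 1,025,620,000,000 / 480,000 = 2,136,708.33.

R$2,136,708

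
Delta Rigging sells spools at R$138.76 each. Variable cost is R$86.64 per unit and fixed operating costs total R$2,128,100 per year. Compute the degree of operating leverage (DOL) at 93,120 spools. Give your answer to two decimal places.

At 93,120 units, contribution = 93,120 × R$52.12 = R$4,853,414.40.
Subtracting fixed costs: EBIT = R$4,853,414.40 − R$2,128,100 = R$2,725,314.40.
So DOL = total CM / EBIT = R$4,853,414.40 / R$2,725,314.40 = 1.7809.

1.78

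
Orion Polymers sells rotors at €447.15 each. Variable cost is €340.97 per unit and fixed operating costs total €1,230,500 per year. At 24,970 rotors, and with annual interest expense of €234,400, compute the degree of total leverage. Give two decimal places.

Contribution at this volume is 24,970 × €106.18 = €2,651,314.60.
EBIT = €2,651,314.60 − €1,230,500 = €1,420,814.60. Interest = €234,400.00, so EBIT − I = €1,186,414.60.
Degree of total leverage = total CM / (EBIT − interest) = €2,651,314.60 / €1,186,414.60 = 2.2347.

2.23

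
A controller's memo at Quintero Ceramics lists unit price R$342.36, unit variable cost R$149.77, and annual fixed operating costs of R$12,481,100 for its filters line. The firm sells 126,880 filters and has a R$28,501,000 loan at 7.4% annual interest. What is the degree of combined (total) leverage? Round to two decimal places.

Total contribution margin = 126,880 × R$192.59 = R$24,435,819.20.
Operating income = contribution − fixed costs = R$24,435,819.20 − R$12,481,100 = R$11,954,719.20. Interest = R$2,109,074.00.
DOL = R$24,435,819.20 ÷ R$11,954,719.20 = 2.0440; DFL = R$11,954,719.20 ÷ R$9,845,645.20 = 1.2142.
DCL = DOL × DFL = 2.0440 × 1.2142 = 2.4818.

2.48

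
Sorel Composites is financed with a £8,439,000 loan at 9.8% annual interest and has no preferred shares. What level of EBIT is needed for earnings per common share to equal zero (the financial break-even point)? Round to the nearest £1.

£827,022

Annual interest = 9.8% × £8,439,000 = £827,022.00.
Without preferred stock the financial break-even is simply EBIT = interest = £827,022.00.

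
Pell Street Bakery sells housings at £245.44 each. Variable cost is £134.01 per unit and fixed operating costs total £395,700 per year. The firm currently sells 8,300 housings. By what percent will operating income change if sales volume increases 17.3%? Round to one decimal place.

Contribution at this volume is 8,300 × £111.43 = £924,869.00.
EBIT = £924,869.00 − £395,700 = £529,169.00.
So DOL = total CM / EBIT = £924,869.00 / £529,169.00 = 1.7478.
%ΔEBIT = DOL × %ΔSales = 1.7478 × +17.3% = +30.2%.

+30.2%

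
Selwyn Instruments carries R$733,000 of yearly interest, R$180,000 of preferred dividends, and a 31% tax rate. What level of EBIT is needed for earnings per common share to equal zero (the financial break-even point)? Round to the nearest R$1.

Grossing the preferred dividend up to pre-tax terms: R$180,000 / (1 − 0.31) = R$260,869.57.
EPS = 0 when EBIT covers interest plus the pre-tax preferred burden: R$733,000 + R$260,869.57 = R$993,869.57.

R$993,870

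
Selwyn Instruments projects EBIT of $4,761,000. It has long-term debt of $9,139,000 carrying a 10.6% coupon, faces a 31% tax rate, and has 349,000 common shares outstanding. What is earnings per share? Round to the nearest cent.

$7.50

Interest = $968,734.00, so EBT = $4,761,000 − $968,734.00 = $3,792,266.00.
After tax at 31%: net income = $3,792,266.00 × 0.69 = $2,616,663.54.
Per share: $2,616,663.54 / 349,000 shares = $7.50.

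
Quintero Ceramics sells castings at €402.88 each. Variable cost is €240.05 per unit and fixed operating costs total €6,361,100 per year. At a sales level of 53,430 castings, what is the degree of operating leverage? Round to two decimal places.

3.72

Contribution at this volume is 53,430 × €162.83 = €8,700,006.90.
Operating income = contribution − fixed costs = €8,700,006.90 − €6,361,100 = €2,338,906.90.
DOL = contribution ÷ EBIT = €8,700,006.90 ÷ €2,338,906.90 = 3.7197.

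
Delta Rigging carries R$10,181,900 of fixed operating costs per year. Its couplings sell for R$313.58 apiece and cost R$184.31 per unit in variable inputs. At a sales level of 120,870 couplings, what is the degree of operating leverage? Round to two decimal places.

Total contribution margin = 120,870 × R$129.27 = R$15,624,864.90.
Operating income = contribution − fixed costs = R$15,624,864.90 − R$10,181,900 = R$5,442,964.90.
Degree of operating leverage = R$15,624,864.90 / R$5,442,964.90 = 2.8707.

2.87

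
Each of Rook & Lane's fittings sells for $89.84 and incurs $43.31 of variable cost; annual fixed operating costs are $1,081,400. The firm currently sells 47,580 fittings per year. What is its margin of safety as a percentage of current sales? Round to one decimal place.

51.2%

Contribution margin per unit = $89.84 − $43.31 = $46.53. Break-even units = $1,081,400 ÷ $46.53 = 23,240.92; break-even revenue = 23,240.92 × $89.84 = $2,087,964.24.
Current sales = 47,580 × $89.84 = $4,274,587.20.
Margin of safety = ($4,274,587.20 − $2,087,964.24) ÷ $4,274,587.20 = 51.2%.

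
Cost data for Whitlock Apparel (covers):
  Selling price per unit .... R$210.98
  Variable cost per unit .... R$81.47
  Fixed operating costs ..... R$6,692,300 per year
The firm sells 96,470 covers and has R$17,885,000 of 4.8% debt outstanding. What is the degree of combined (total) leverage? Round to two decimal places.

2.53

Total contribution margin = 96,470 × R$129.51 = R$12,493,829.70.
EBIT = R$12,493,829.70 − R$6,692,300 = R$5,801,529.70. Interest = R$858,480.00.
DOL = R$12,493,829.70 ÷ R$5,801,529.70 = 2.1535; DFL = R$5,801,529.70 ÷ R$4,943,049.70 = 1.1737.
DCL = DOL × DFL = 2.1535 × 1.1737 = 2.5276.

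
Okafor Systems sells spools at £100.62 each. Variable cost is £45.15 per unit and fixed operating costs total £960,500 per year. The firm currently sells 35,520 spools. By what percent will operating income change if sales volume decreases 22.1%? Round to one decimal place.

-43.1%

Total contribution margin = 35,520 × £55.47 = £1,970,294.40.
Operating income = contribution − fixed costs = £1,970,294.40 − £960,500 = £1,009,794.40.
Degree of operating leverage = £1,970,294.40 / £1,009,794.40 = 1.9512.
Operating income changes by 1.9512 × -22.1% = -43.1%.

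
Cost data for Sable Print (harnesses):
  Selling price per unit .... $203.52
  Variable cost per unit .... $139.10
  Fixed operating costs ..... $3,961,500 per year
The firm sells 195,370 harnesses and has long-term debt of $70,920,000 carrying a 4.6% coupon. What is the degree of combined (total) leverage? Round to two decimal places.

Contribution at this volume is 195,370 × $64.42 = $12,585,735.40.
EBIT = $12,585,735.40 − $3,961,500 = $8,624,235.40. Interest = $3,262,320.00, so EBIT − I = $5,361,915.40.
Degree of total leverage = total CM / (EBIT − interest) = $12,585,735.40 / $5,361,915.40 = 2.3472.

2.35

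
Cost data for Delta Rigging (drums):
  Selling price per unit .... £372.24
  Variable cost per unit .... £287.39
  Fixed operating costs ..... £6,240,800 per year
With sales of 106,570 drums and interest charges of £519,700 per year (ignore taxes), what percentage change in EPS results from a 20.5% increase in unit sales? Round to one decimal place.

Contribution at this volume is 106,570 × £84.85 = £9,042,464.50.
EBIT = £9,042,464.50 − £6,240,800 = £2,801,664.50.
Interest = £519,700.00, so EBIT − I = £2,281,964.50.
DCL = total CM / (EBIT − I) = £9,042,464.50 / £2,281,964.50 = 3.9626.
EPS therefore changes by 3.9626 × (+20.5%) = +81.2%.

+81.2%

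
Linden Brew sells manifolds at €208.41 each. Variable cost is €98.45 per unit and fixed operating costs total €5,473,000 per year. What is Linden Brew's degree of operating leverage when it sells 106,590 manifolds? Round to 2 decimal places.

Total contribution margin = 106,590 × €109.96 = €11,720,636.40.
EBIT = €11,720,636.40 − €5,473,000 = €6,247,636.40.
So DOL = total CM / EBIT = €11,720,636.40 / €6,247,636.40 = 1.8760.

1.88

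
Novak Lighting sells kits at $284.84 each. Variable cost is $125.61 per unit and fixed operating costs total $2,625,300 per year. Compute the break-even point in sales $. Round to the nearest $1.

$4,696,291

CM per unit = $284.84 − $125.61 = $159.23; CM ratio = $159.23 / $284.84 = 0.5590.
Break-even revenue = fixed costs × price ÷ CM = $2,625,300 × $284.84 ÷ $159.23 = $4,696,291.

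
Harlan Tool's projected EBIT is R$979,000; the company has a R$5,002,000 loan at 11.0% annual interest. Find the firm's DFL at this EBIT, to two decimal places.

Interest = R$550,220.00.
Degree of financial leverage = EBIT / (EBIT − interest) = R$979,000 / R$428,780.00 = 2.2832.

2.28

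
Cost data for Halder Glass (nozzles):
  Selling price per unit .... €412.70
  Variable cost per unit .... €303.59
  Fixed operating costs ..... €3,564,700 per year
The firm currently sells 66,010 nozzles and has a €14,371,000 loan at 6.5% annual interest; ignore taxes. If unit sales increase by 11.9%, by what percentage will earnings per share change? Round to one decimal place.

+31.7%

Total contribution margin = 66,010 × €109.11 = €7,202,351.10.
Operating income = contribution − fixed costs = €7,202,351.10 − €3,564,700 = €3,637,651.10.
Interest = €934,115.00, so EBIT − I = €2,703,536.10.
DCL = total CM / (EBIT − I) = €7,202,351.10 / €2,703,536.10 = 2.6640.
EPS therefore changes by 2.6640 × (+11.9%) = +31.7%.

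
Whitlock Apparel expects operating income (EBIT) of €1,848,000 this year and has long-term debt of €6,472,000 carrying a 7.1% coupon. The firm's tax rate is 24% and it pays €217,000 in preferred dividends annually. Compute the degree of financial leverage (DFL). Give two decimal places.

1.68

Annual interest charges come to €459,512.00.
Preferred dividends grossed up pre-tax: €217,000 / (1 − 0.24) = €285,526.32.
DFL = EBIT ÷ [EBIT − I − D_p/(1−t)] = €1,848,000 ÷ [€1,848,000 − €459,512.00 − €285,526.32] = €1,848,000 ÷ €1,102,961.68 = 1.6755.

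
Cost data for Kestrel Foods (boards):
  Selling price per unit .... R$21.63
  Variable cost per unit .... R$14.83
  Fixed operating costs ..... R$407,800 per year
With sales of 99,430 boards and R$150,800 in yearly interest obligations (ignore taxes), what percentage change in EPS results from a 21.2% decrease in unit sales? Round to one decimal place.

-122.0%

Contribution at this volume is 99,430 × R$6.80 = R$676,124.00.
Subtracting fixed costs: EBIT = R$676,124.00 − R$407,800 = R$268,324.00.
Interest = R$150,800.00, so EBIT − I = R$117,524.00.
DCL = total CM / (EBIT − I) = R$676,124.00 / R$117,524.00 = 5.7531.
%ΔEPS = DCL × %ΔSales = 5.7531 × -21.2% = -122.0%.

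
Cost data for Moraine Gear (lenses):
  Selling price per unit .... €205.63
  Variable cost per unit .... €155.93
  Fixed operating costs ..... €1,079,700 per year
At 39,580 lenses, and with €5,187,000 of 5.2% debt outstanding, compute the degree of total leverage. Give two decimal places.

3.18

Contribution at this volume is 39,580 × €49.70 = €1,967,126.00.
Subtracting fixed costs: EBIT = €1,967,126.00 − €1,079,700 = €887,426.00. Interest = €269,724.00, so EBIT − I = €617,702.00.
Degree of total leverage = total CM / (EBIT − interest) = €1,967,126.00 / €617,702.00 = 3.1846.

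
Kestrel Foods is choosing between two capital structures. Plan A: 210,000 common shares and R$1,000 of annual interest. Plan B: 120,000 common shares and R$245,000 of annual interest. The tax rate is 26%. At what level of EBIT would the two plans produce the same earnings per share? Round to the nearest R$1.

R$570,333

At indifference, (EBIT − 1,000)(1 − t)/210,000 = (EBIT − 245,000)(1 − t)/120,000.
The (1 − t) factor cancels: (EBIT − 1,000) × 120,000 = (EBIT − 245,000) × 210,000.
Solving, EBIT = (245,000·210,000 − 1,000·120,000) / (210,000 − 120,000) = 51,330,000,000 / 90,000 = 570,333.33.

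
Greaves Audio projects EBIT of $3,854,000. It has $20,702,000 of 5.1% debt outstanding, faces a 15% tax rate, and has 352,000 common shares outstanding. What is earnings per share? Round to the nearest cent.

$6.76

Pre-tax income = $3,854,000 − $1,055,802.00 = $2,798,198.00.
Net income = $2,798,198.00 × (1 − 0.15) = $2,378,468.30.
Per share: $2,378,468.30 / 352,000 shares = $6.76.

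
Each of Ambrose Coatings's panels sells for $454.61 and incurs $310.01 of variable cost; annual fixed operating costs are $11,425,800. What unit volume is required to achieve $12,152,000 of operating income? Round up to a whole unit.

163,056 panels

Contribution margin per unit = $454.61 − $310.01 = $144.60.
Units = (FC + target) / CM = ($11,425,800 + $12,152,000) / $144.60 = 163,055.33, so 163,056 panels.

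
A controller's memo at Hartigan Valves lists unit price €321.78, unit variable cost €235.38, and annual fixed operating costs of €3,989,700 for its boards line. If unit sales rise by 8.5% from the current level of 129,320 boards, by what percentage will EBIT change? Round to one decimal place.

Contribution at this volume is 129,320 × €86.40 = €11,173,248.00.
Subtracting fixed costs: EBIT = €11,173,248.00 − €3,989,700 = €7,183,548.00.
So DOL = total CM / EBIT = €11,173,248.00 / €7,183,548.00 = 1.5554.
So EBIT moves 1.5554 × (+8.5%) = +13.2%.

+13.2%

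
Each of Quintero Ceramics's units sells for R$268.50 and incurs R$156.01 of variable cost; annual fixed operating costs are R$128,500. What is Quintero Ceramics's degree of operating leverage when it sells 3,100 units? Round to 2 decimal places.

Total contribution margin = 3,100 × R$112.49 = R$348,719.00.
Operating income = contribution − fixed costs = R$348,719.00 − R$128,500 = R$220,219.00.
DOL = contribution ÷ EBIT = R$348,719.00 ÷ R$220,219.00 = 1.5835.

1.58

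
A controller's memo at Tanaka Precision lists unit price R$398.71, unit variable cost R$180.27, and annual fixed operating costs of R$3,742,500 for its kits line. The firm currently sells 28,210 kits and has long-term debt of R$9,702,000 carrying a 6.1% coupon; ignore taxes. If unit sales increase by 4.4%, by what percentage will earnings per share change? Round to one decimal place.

Total contribution margin = 28,210 × R$218.44 = R$6,162,192.40.
Operating income = contribution − fixed costs = R$6,162,192.40 − R$3,742,500 = R$2,419,692.40.
Interest = R$591,822.00, so EBIT − I = R$1,827,870.40.
Degree of combined leverage = contribution ÷ (EBIT − I) = R$6,162,192.40 ÷ R$1,827,870.40 = 3.3712.
%ΔEPS = DCL × %ΔSales = 3.3712 × +4.4% = +14.8%.

+14.8%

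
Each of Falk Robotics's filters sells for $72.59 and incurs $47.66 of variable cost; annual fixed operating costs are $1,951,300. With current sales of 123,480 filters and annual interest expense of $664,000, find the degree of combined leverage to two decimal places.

6.65

At 123,480 units, contribution = 123,480 × $24.93 = $3,078,356.40.
EBIT = $3,078,356.40 − $1,951,300 = $1,127,056.40. Interest = $664,000.00, so EBIT − I = $463,056.40.
Degree of total leverage = total CM / (EBIT − interest) = $3,078,356.40 / $463,056.40 = 6.6479.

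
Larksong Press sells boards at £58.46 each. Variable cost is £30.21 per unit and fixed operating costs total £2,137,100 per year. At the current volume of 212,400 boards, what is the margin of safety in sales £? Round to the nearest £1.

£7,994,431

Unit CM = price − variable cost = £58.46 − £30.21 = £28.25. Break-even units = £2,137,100 ÷ £28.25 = 75,649.56; break-even revenue = 75,649.56 × £58.46 = £4,422,473.13.
Actual sales revenue = 212,400 × £58.46 = £12,416,904.00.
Margin of safety = £12,416,904.00 − £4,422,473.13 = £7,994,431.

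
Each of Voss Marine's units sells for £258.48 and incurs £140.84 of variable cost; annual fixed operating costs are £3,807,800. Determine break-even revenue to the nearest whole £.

CM per unit = £258.48 − £140.84 = £117.64; CM ratio = £117.64 / £258.48 = 0.4551.
Break-even sales = FC ÷ CM ratio = £3,807,800 × £258.48 / £117.64 = £8,366,543.

£8,366,543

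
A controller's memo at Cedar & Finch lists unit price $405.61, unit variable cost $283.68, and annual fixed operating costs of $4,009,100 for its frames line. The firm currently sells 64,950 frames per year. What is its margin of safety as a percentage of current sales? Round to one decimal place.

Contribution margin per unit = $405.61 − $283.68 = $121.93. Break-even units = $4,009,100 ÷ $121.93 = 32,880.34; break-even revenue = 32,880.34 × $405.61 = $13,336,595.19.
Actual sales revenue = 64,950 × $405.61 = $26,344,369.50.
Margin of safety = ($26,344,369.50 − $13,336,595.19) ÷ $26,344,369.50 = 49.4%.

49.4%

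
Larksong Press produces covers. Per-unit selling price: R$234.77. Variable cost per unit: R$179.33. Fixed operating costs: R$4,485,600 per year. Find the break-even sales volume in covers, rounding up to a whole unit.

Contribution margin per unit = R$234.77 − R$179.33 = R$55.44.
Units to break even: R$4,485,600 ÷ R$55.44 = 80,909.09, rounded up to 80,910.

80,910 covers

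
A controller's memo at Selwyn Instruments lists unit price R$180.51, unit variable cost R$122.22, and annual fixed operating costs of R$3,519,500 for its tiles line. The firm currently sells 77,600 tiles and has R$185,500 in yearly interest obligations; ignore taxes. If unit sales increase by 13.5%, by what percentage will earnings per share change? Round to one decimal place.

Total contribution margin = 77,600 × R$58.29 = R$4,523,304.00.
Subtracting fixed costs: EBIT = R$4,523,304.00 − R$3,519,500 = R$1,003,804.00.
After interest of R$185,500.00, pre-tax earnings = R$818,304.00.
DCL = total CM / (EBIT − I) = R$4,523,304.00 / R$818,304.00 = 5.5277.
EPS therefore changes by 5.5277 × (+13.5%) = +74.6%.

+74.6%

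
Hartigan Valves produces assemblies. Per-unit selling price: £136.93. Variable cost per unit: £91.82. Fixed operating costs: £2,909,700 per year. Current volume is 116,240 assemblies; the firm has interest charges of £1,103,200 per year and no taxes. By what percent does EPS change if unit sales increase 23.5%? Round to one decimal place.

+100.1%

Contribution at this volume is 116,240 × £45.11 = £5,243,586.40.
Subtracting fixed costs: EBIT = £5,243,586.40 − £2,909,700 = £2,333,886.40.
Interest = £1,103,200.00, so EBIT − I = £1,230,686.40.
Degree of combined leverage = contribution ÷ (EBIT − I) = £5,243,586.40 ÷ £1,230,686.40 = 4.2607.
EPS therefore changes by 4.2607 × (+23.5%) = +100.1%.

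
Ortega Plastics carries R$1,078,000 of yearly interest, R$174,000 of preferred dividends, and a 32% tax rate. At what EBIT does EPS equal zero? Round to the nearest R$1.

R$1,333,882

Grossing the preferred dividend up to pre-tax terms: R$174,000 / (1 − 0.32) = R$255,882.35.
EPS = 0 when EBIT covers interest plus the pre-tax preferred burden: R$1,078,000 + R$255,882.35 = R$1,333,882.35.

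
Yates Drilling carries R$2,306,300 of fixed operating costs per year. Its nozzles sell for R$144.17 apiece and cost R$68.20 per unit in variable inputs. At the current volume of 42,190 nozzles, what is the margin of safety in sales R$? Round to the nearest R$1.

R$1,705,814

Unit CM = price − variable cost = R$144.17 − R$68.20 = R$75.97. Break-even units = R$2,306,300 ÷ R$75.97 = 30,358.04; break-even revenue = 30,358.04 × R$144.17 = R$4,376,718.06.
Actual sales revenue = 42,190 × R$144.17 = R$6,082,532.30.
Margin of safety = R$6,082,532.30 − R$4,376,718.06 = R$1,705,814.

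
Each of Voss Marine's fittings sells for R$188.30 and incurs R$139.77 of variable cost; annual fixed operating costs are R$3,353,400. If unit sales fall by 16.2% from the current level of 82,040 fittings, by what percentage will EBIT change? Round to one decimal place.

Total contribution margin = 82,040 × R$48.53 = R$3,981,401.20.
Subtracting fixed costs: EBIT = R$3,981,401.20 − R$3,353,400 = R$628,001.20.
DOL = contribution ÷ EBIT = R$3,981,401.20 ÷ R$628,001.20 = 6.3398.
Operating income changes by 6.3398 × -16.2% = -102.7%.

-102.7%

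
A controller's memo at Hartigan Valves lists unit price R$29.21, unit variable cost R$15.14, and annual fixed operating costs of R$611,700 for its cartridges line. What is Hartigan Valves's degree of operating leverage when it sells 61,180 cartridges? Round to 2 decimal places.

Total contribution margin = 61,180 × R$14.07 = R$860,802.60.
Operating income = contribution − fixed costs = R$860,802.60 − R$611,700 = R$249,102.60.
So DOL = total CM / EBIT = R$860,802.60 / R$249,102.60 = 3.4556.

3.46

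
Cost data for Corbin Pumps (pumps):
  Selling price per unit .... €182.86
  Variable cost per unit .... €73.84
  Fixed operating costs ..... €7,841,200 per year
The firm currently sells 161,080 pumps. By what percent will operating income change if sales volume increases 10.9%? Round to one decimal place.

Total contribution margin = 161,080 × €109.02 = €17,560,941.60.
EBIT = €17,560,941.60 − €7,841,200 = €9,719,741.60.
So DOL = total CM / EBIT = €17,560,941.60 / €9,719,741.60 = 1.8067.
%ΔEBIT = DOL × %ΔSales = 1.8067 × +10.9% = +19.7%.

+19.7%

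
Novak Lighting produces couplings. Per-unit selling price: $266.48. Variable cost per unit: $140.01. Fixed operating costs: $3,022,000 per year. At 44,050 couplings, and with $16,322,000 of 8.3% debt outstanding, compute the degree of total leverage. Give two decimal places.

4.66

Total contribution margin = 44,050 × $126.47 = $5,571,003.50.
Operating income = contribution − fixed costs = $5,571,003.50 − $3,022,000 = $2,549,003.50. Interest = $1,354,726.00.
DOL = $5,571,003.50 ÷ $2,549,003.50 = 2.1856; DFL = $2,549,003.50 ÷ $1,194,277.50 = 2.1343.
Combined leverage = 2.1856 × 2.1343 = 4.6647.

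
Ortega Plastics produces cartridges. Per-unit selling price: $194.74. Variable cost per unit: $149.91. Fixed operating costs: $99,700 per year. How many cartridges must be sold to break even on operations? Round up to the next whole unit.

Contribution margin per unit = $194.74 − $149.91 = $44.83.
Units to break even: $99,700 ÷ $44.83 = 2,223.96, rounded up to 2,224.

2,224 cartridges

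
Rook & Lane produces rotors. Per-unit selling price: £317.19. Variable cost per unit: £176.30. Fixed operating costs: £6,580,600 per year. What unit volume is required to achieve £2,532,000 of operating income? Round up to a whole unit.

64,679 rotors

Unit CM = price − variable cost = £317.19 − £176.30 = £140.89.
Need Q such that Q × £140.89 − £6,580,600 = £2,532,000, i.e. Q = £9,112,600 / £140.89 = 64,678.83 → 64,679.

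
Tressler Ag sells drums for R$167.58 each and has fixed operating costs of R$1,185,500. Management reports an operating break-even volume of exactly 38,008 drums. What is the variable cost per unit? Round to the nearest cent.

Contribution per unit must be FC / Q = R$1,185,500 / 38,008 = R$31.1908.
Variable cost per unit = R$167.58 − R$31.1908 = R$136.39.

R$136.39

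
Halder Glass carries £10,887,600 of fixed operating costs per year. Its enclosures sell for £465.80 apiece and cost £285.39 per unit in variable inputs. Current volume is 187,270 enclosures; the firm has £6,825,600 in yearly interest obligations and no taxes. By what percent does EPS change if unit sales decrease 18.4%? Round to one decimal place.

-38.7%

At 187,270 units, contribution = 187,270 × £180.41 = £33,785,380.70.
EBIT = £33,785,380.70 − £10,887,600 = £22,897,780.70.
After interest of £6,825,600.00, pre-tax earnings = £16,072,180.70.
Degree of combined leverage = contribution ÷ (EBIT − I) = £33,785,380.70 ÷ £16,072,180.70 = 2.1021.
%ΔEPS = DCL × %ΔSales = 2.1021 × -18.4% = -38.7%.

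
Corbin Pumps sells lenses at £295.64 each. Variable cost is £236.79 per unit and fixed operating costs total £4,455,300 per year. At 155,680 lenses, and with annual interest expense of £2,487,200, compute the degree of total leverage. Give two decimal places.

Contribution at this volume is 155,680 × £58.85 = £9,161,768.00.
Subtracting fixed costs: EBIT = £9,161,768.00 − £4,455,300 = £4,706,468.00. Interest = £2,487,200.00.
DOL = £9,161,768.00 ÷ £4,706,468.00 = 1.9466; DFL = £4,706,468.00 ÷ £2,219,268.00 = 2.1207.
Combined leverage = 1.9466 × 2.1207 = 4.1282.

4.13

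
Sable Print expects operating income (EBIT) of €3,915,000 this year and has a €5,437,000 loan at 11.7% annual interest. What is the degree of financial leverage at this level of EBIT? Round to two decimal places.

Interest = €636,129.00.
DFL = EBIT ÷ (EBIT − I) = €3,915,000 ÷ (€3,915,000 − €636,129.00) = €3,915,000 ÷ €3,278,871.00 = 1.1940.

1.19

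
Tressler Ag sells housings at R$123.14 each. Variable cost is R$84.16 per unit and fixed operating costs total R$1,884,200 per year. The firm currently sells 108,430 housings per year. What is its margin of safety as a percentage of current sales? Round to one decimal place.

Each unit contributes R$123.14 − R$84.16 = R$38.98. Break-even units = R$1,884,200 ÷ R$38.98 = 48,337.61; break-even revenue = 48,337.61 × R$123.14 = R$5,952,293.18.
Current sales = 108,430 × R$123.14 = R$13,352,070.20.
Margin of safety = (R$13,352,070.20 − R$5,952,293.18) ÷ R$13,352,070.20 = 55.4%.

55.4%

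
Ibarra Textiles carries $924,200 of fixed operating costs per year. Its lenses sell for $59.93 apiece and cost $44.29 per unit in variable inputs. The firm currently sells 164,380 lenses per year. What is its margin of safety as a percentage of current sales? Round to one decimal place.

64.1%

Each unit contributes $59.93 − $44.29 = $15.64. Break-even units = $924,200 ÷ $15.64 = 59,092.07; break-even revenue = 59,092.07 × $59.93 = $3,541,387.85.
Actual sales revenue = 164,380 × $59.93 = $9,851,293.40.
Margin of safety = ($9,851,293.40 − $3,541,387.85) ÷ $9,851,293.40 = 64.1%.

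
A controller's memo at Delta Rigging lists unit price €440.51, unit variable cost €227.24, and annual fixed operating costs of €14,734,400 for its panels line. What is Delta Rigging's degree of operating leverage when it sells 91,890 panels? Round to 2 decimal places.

At 91,890 units, contribution = 91,890 × €213.27 = €19,597,380.30.
EBIT = €19,597,380.30 − €14,734,400 = €4,862,980.30.
So DOL = total CM / EBIT = €19,597,380.30 / €4,862,980.30 = 4.0299.

4.03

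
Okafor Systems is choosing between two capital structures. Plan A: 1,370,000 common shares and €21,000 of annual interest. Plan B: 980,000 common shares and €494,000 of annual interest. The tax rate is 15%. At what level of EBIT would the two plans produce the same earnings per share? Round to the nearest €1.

Set EPS_A = EPS_B: (EBIT − €21,000)(1 − 0.15) ÷ 1,370,000 = (EBIT − €494,000)(1 − 0.15) ÷ 980,000.
Cancelling (1 − t) and cross-multiplying: 980,000·(EBIT − 21,000) = 1,370,000·(EBIT − 494,000).
EBIT × (1,370,000 − 980,000) = 494,000 × 1,370,000 − 21,000 × 980,000 = 656,200,000,000, so EBIT = 656,200,000,000 ÷ 390,000 = 1,682,564.10.

€1,682,564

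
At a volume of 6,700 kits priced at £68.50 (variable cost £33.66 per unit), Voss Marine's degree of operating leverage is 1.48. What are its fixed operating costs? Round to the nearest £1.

£75,706

Contribution at this volume is 6,700 × £34.84 = £233,428.00.
DOL = contribution / EBIT, so EBIT = £233,428.00 / 1.48 = £157,721.62.
And FC = contribution − EBIT = £233,428.00 − £157,721.62 = £75,706.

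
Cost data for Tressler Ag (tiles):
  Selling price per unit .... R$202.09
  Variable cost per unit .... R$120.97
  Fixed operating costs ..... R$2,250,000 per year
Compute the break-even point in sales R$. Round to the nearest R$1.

R$5,605,307

CM per unit = R$202.09 − R$120.97 = R$81.12; CM ratio = R$81.12 / R$202.09 = 0.4014.
Break-even revenue = fixed costs × price ÷ CM = R$2,250,000 × R$202.09 ÷ R$81.12 = R$5,605,307.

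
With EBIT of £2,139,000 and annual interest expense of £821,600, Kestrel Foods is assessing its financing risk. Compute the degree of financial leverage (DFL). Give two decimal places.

Annual interest charges come to £821,600.00.
DFL = EBIT ÷ (EBIT − I) = £2,139,000 ÷ (£2,139,000 − £821,600.00) = £2,139,000 ÷ £1,317,400.00 = 1.6237.

1.62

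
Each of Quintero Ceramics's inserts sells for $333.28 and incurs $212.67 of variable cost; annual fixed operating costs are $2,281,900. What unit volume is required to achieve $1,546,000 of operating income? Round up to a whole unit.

Each unit contributes $333.28 − $212.67 = $120.61.
Need Q such that Q × $120.61 − $2,281,900 = $1,546,000, i.e. Q = $3,827,900 / $120.61 = 31,737.83 → 31,738.

31,738 inserts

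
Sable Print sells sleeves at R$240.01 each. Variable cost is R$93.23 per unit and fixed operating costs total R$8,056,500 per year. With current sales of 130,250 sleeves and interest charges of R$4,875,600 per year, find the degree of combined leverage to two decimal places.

Contribution at this volume is 130,250 × R$146.78 = R$19,118,095.00.
EBIT = R$19,118,095.00 − R$8,056,500 = R$11,061,595.00. Interest = R$4,875,600.00, so EBIT − I = R$6,185,995.00.
DCL = contribution ÷ (EBIT − I) = R$19,118,095.00 ÷ R$6,185,995.00 = 3.0905.

3.09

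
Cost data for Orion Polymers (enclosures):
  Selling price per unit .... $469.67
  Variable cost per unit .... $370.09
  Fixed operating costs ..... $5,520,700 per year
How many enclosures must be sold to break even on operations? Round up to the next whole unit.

55,440 enclosures

Each unit contributes $469.67 − $370.09 = $99.58.
Units to break even: $5,520,700 ÷ $99.58 = 55,439.85, rounded up to 55,440.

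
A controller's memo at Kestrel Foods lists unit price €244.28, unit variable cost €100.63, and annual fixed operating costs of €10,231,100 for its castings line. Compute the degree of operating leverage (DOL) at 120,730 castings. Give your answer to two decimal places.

Contribution at this volume is 120,730 × €143.65 = €17,342,864.50.
EBIT = €17,342,864.50 − €10,231,100 = €7,111,764.50.
So DOL = total CM / EBIT = €17,342,864.50 / €7,111,764.50 = 2.4386.

2.44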